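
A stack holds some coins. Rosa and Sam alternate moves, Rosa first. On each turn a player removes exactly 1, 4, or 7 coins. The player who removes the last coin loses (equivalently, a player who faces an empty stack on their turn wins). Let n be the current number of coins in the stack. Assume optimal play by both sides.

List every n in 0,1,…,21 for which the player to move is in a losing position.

Compute win/loss labels from the base case upward. A position with no move is W. Any other position is W if it can reach an L in one move, else L.
n=0: no move; the opponent has just taken the last coin and therefore loses → W
n=1: the only move is to 0(W), a W ⇒ L
n=2: can move to 1, which is L ⇒ W
n=3: the only move is to 2(W), a W ⇒ L
n=4: can move to 3, which is L ⇒ W
n=5: can move to 1, which is L ⇒ W
n=6: moves to 5(W), 2(W); every one is W ⇒ L
n=7: can move to 6, which is L ⇒ W
n=8: can move to 1, which is L ⇒ W
n=9: moves to 8(W), 5(W), 2(W); every one is W ⇒ L
n=10: can move to 9, which is L ⇒ W
n=11: moves to 10(W), 7(W), 4(W); every one is W ⇒ L
n=12: can move to 11, which is L ⇒ W
n=13: can move to 9, which is L ⇒ W
n=14: moves to 13(W), 10(W), 7(W); every one is W ⇒ L
n=15: can move to 14, which is L ⇒ W
n=16: can move to 9, which is L ⇒ W
n=17: moves to 16(W), 13(W), 10(W); every one is W ⇒ L
n=18: can move to 17, which is L ⇒ W
n=19: moves to 18(W), 15(W), 12(W); every one is W ⇒ L
n=20: can move to 19, which is L ⇒ W
n=21: can move to 17, which is L ⇒ W
The losing starting values of n are exactly the entries labelled L in this table (8 of them).

1, 3, 6, 9, 11, 14, 17, 19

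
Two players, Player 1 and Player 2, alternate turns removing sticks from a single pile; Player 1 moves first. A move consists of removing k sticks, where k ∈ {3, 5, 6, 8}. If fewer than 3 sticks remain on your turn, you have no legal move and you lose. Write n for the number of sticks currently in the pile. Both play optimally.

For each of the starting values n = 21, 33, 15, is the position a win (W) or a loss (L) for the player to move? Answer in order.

Classify positions by backward induction: terminal positions (no move available) are L. From any other position, the mover wins iff some move reaches an L.
n=0: no move → L
n=1: no move → L
n=2: no move → L
n=3: can move to 0, which is L ⇒ W
n=4: can move to 1, which is L ⇒ W
n=5: can move to 2, which is L ⇒ W
n=6: can move to 1, which is L ⇒ W
n=7: can move to 2, which is L ⇒ W
n=8: can move to 2, which is L ⇒ W
n=9: can move to 1, which is L ⇒ W
n=10: can move to 2, which is L ⇒ W
n=11: moves to 8(W), 6(W), 5(W), 3(W); every one is W ⇒ L
n=12: moves to 9(W), 7(W), 6(W), 4(W); every one is W ⇒ L
n=13: moves to 10(W), 8(W), 7(W), 5(W); every one is W ⇒ L
n=14: can move to 11, which is L ⇒ W
n=15: can move to 12, which is L ⇒ W
n=16: can move to 13, which is L ⇒ W
n=17: can move to 12, which is L ⇒ W
n=18: can move to 13, which is L ⇒ W
n=19: can move to 13, which is L ⇒ W
n=20: can move to 12, which is L ⇒ W
n=21: can move to 13, which is L ⇒ W
n=22: moves to 19(W), 17(W), 16(W), 14(W); every one is W ⇒ L
n=23: moves to 20(W), 18(W), 17(W), 15(W); every one is W ⇒ L
n=24: moves to 21(W), 19(W), 18(W), 16(W); every one is W ⇒ L
n=25: can move to 22, which is L ⇒ W
n=26: can move to 23, which is L ⇒ W
n=27: can move to 24, which is L ⇒ W
n=28: can move to 23, which is L ⇒ W
n=29: can move to 24, which is L ⇒ W
n=30: can move to 24, which is L ⇒ W
n=31: can move to 23, which is L ⇒ W
n=32: can move to 24, which is L ⇒ W
n=33: moves to 30(W), 28(W), 27(W), 25(W); every one is W ⇒ L

21: W, 33: L, 15: W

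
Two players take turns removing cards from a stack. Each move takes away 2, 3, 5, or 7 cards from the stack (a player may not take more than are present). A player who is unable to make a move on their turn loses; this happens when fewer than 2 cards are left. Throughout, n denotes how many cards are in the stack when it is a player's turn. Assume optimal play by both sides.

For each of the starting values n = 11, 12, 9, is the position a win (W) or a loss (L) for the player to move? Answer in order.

Use the standard recursion: the mover loses at a terminal position; elsewhere, the mover wins exactly when some move hands the opponent an L position.
n=0: no move → L
n=1: no move → L
n=2: reaches L-position 0 → W
n=3: reaches L-position 1 → W
n=4: reaches L-position 1 → W
n=5: reaches L-position 0 → W
n=6: reaches L-position 1 → W
n=7: reaches L-position 0 → W
n=8: reaches L-position 1 → W
n=9: only reaches 7(W), 6(W), 4(W), 2(W), all W → L
n=10: only reaches 8(W), 7(W), 5(W), 3(W), all W → L
n=11: reaches L-position 9 → W
n=12: reaches L-position 10 → W

11: W, 12: W, 9: L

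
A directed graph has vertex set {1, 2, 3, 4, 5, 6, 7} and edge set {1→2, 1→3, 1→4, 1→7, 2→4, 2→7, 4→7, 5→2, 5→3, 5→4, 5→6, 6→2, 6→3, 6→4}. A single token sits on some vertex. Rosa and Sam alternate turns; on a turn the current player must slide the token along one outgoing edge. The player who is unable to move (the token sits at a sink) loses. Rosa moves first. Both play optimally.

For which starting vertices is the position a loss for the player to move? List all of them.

3, 7

Positions with no move are L. A position that does have a move is losing for the player to move precisely when every available move leads to a winning position for the opponent. Fill in the labels:
Every edge goes from a vertex to one that appears earlier in the order 7, 3, 4, 2, 1, 6, 5, so processing vertices in that order labels each vertex after all of its successors.
7: no outgoing edge → L
3: no outgoing edge → L
4: reaches L-position 7 → W
2: reaches L-position 7 → W
1: reaches L-position 3 → W
6: reaches L-position 3 → W
5: reaches L-position 3 → W
The losing starting vertices are exactly the entries labelled L in this table (2 of them).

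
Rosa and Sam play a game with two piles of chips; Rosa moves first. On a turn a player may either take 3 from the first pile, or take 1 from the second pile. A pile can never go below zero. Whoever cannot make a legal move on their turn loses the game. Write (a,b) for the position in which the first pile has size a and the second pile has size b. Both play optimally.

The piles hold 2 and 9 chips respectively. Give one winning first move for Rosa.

Positions with no move are L. A position that does have a move is losing for the player to move precisely when every available move leads to a winning position for the opponent. Fill in the labels:
No move ever increases a pile, so every position that can arise here has a ≤ 2 and b ≤ 9; it is enough to label the cells with 0 ≤ a ≤ 2 and 0 ≤ b ≤ 9.
Every move lowers a or b (never raises either), so fill the grid row by row in increasing a, and left to right within a row: each cell's successors are then already labelled.
      b=0  b=1  b=2  b=3  b=4  b=5  b=6  b=7  b=8  b=9
a=0:    L    W    L    W    L    W    L    W    L    W
a=1:    L    W    L    W    L    W    L    W    L    W
a=2:    L    W    L    W    L    W    L    W    L    W
Cells with no legal move (terminal, hence L): (0,0), (1,0), (2,0).
The remaining L cells, each justified by listing all of its moves:
(0,2): L (sole option (0,1)(W) is W)
(0,4): L (sole option (0,3)(W) is W)
(0,6): L (sole option (0,5)(W) is W)
(0,8): L (sole option (0,7)(W) is W)
(1,2): L (sole option (1,1)(W) is W)
(1,4): L (sole option (1,3)(W) is W)
(1,6): L (sole option (1,5)(W) is W)
(1,8): L (sole option (1,7)(W) is W)
(2,2): L (sole option (2,1)(W) is W)
(2,4): L (sole option (2,3)(W) is W)
(2,6): L (sole option (2,5)(W) is W)
(2,8): L (sole option (2,7)(W) is W)
Every other cell has at least one move into one of the L cells above, so it is W.
From (2,9), the L positions reachable in one move are: (2,8).

Move to (2,8).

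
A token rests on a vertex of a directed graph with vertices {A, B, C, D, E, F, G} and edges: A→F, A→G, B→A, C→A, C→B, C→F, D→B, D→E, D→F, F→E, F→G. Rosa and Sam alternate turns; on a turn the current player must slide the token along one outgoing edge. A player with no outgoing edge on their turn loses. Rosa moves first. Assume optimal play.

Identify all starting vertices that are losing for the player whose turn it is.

B, E, G

Build the W/L table. Terminal = L. A non-terminal position is W if it has a move to some L; otherwise it is L.
Every edge goes from a vertex to one that appears earlier in the order G, E, F, A, B, C, D, so processing vertices in that order labels each vertex after all of its successors.
G: no outgoing edge → L
E: no outgoing edge → L
F: can move to E, which is L ⇒ W
A: can move to G, which is L ⇒ W
B: the only move is to A(W), a W ⇒ L
C: can move to B, which is L ⇒ W
D: can move to B, which is L ⇒ W
The losing starting vertices are exactly the entries labelled L in this table (3 of them).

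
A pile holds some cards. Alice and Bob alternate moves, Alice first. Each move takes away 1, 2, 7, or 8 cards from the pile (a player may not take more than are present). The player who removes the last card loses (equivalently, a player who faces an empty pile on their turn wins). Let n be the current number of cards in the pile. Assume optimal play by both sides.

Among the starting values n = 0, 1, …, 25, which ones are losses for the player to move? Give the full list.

Compute win/loss labels from the base case upward. A position with no move is W. Any other position is W if it can reach an L in one move, else L.
n=0: no move; the opponent has just taken the last card and therefore loses → W
n=1: L (sole option 0(W) is W)
n=2: W (go to 1, an L position)
n=3: W (go to 1, an L position)
n=4: L (options 3(W), 2(W) are all W)
n=5: W (go to 4, an L position)
n=6: W (go to 4, an L position)
n=7: L (options 6(W), 5(W), 0(W) are all W)
n=8: W (go to 7, an L position)
n=9: W (go to 7, an L position)
n=10: L (options 9(W), 8(W), 3(W), 2(W) are all W)
n=11: W (go to 10, an L position)
n=12: W (go to 10, an L position)
n=13: L (options 12(W), 11(W), 6(W), 5(W) are all W)
n=14: W (go to 13, an L position)
n=15: W (go to 13, an L position)
n=16: L (options 15(W), 14(W), 9(W), 8(W) are all W)
n=17: W (go to 16, an L position)
n=18: W (go to 16, an L position)
n=19: L (options 18(W), 17(W), 12(W), 11(W) are all W)
n=20: W (go to 19, an L position)
n=21: W (go to 19, an L position)
n=22: L (options 21(W), 20(W), 15(W), 14(W) are all W)
n=23: W (go to 22, an L position)
n=24: W (go to 22, an L position)
n=25: L (options 24(W), 23(W), 18(W), 17(W) are all W)
The losing starting values of n are exactly the entries labelled L in this table (9 of them).

1, 4, 7, 10, 13, 16, 19, 22, 25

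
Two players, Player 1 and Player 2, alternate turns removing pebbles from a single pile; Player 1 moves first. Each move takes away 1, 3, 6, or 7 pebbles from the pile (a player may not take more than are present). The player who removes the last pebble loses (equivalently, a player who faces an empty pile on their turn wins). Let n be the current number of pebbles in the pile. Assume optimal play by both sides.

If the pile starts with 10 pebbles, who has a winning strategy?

Player 1 wins.

Compute win/loss labels from the base case upward. A position with no move is W. Any other position is W if it can reach an L in one move, else L.
n=0: no move; the opponent has just taken the last pebble and therefore loses → W
n=1: the only move is to 0(W), a W ⇒ L
n=2: can move to 1, which is L ⇒ W
n=3: moves to 2(W), 0(W); every one is W ⇒ L
n=4: can move to 3, which is L ⇒ W
n=5: moves to 4(W), 2(W); every one is W ⇒ L
n=6: can move to 5, which is L ⇒ W
n=7: can move to 1, which is L ⇒ W
n=8: can move to 5, which is L ⇒ W
n=9: can move to 3, which is L ⇒ W
n=10: can move to 3, which is L ⇒ W
The starting position 10 is W: Player 1 should remove 7, leaving 3, handing over an L position.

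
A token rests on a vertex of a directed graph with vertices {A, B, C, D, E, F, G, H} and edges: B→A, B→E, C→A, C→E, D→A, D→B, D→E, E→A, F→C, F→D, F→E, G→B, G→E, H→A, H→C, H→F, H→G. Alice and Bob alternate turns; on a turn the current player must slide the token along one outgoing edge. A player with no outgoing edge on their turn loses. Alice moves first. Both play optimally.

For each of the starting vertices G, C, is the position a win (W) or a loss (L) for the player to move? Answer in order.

G: L, C: W

Use the standard recursion: the mover loses at a terminal position; elsewhere, the mover wins exactly when some move hands the opponent an L position.
Every edge goes from a vertex to one that appears earlier in the order A, E, B, C, D, G, F, H, so processing vertices in that order labels each vertex after all of its successors.
A: no outgoing edge → L
E: →A(L), so W
B: →A(L), so W
C: →A(L), so W
D: →A(L), so W
G: →B(W), E(W) — all W, so L
F: →D(W), C(W), E(W) — all W, so L
H: →F(L), so W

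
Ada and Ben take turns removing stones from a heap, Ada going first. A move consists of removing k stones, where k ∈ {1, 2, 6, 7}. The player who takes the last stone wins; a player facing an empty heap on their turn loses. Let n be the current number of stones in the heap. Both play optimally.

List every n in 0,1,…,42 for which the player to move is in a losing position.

Compute win/loss labels from the base case upward. A position with no move is L. Any other position is W if it can reach an L in one move, else L.
n=0: no move → L
n=1: →0(L), so W
n=2: →0(L), so W
n=3: →2(W), 1(W) — all W, so L
n=4: →3(L), so W
n=5: →3(L), so W
n=6: →0(L), so W
n=7: →0(L), so W
n=8: →7(W), 6(W), 2(W), 1(W) — all W, so L
n=9: →8(L), so W
n=10: →8(L), so W
n=11: →10(W), 9(W), 5(W), 4(W) — all W, so L
n=12: →11(L), so W
n=13: →11(L), so W
n=14: →8(L), so W
n=15: →8(L), so W
n=16: →15(W), 14(W), 10(W), 9(W) — all W, so L
n=17: →16(L), so W
n=18: →16(L), so W
n=19: →18(W), 17(W), 13(W), 12(W) — all W, so L
n=20: →19(L), so W
n=21: →19(L), so W
n=22: →16(L), so W
n=23: →16(L), so W
n=24: →23(W), 22(W), 18(W), 17(W) — all W, so L
n=25: →24(L), so W
n=26: →24(L), so W
n=27: →26(W), 25(W), 21(W), 20(W) — all W, so L
n=28: →27(L), so W
n=29: →27(L), so W
n=30: →24(L), so W
n=31: →24(L), so W
n=32: →31(W), 30(W), 26(W), 25(W) — all W, so L
n=33: →32(L), so W
n=34: →32(L), so W
n=35: →34(W), 33(W), 29(W), 28(W) — all W, so L
n=36: →35(L), so W
n=37: →35(L), so W
n=38: →32(L), so W
n=39: →32(L), so W
n=40: →39(W), 38(W), 34(W), 33(W) — all W, so L
n=41: →40(L), so W
n=42: →40(L), so W
Reading off the rows marked L gives the requested list; there are 11 such values of n.

0, 3, 8, 11, 16, 19, 24, 27, 32, 35, 40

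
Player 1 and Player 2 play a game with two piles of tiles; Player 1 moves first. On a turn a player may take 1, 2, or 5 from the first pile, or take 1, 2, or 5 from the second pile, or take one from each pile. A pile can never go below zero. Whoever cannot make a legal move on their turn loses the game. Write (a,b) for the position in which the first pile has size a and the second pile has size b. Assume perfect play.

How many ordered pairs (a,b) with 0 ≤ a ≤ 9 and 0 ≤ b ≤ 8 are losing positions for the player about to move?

30

Classify positions by backward induction: terminal positions (no move available) are L. From any other position, the mover wins iff some move reaches an L.
Every move lowers a or b (never raises either), so fill the grid row by row in increasing a, and left to right within a row: each cell's successors are then already labelled.
      b=0  b=1  b=2  b=3  b=4  b=5  b=6  b=7  b=8
a=0:    L    W    W    L    W    W    L    W    W
a=1:    W    W    L    W    W    L    W    W    L
a=2:    W    L    W    W    L    W    W    L    W
a=3:    L    W    W    L    W    W    L    W    W
a=4:    W    W    L    W    W    L    W    W    L
a=5:    W    L    W    W    L    W    W    L    W
a=6:    L    W    W    L    W    W    L    W    W
a=7:    W    W    L    W    W    L    W    W    L
a=8:    W    L    W    W    L    W    W    L    W
a=9:    L    W    W    L    W    W    L    W    W
Cells with no legal move (terminal, hence L): (0,0).
The remaining L cells, each justified by listing all of its moves:
(0,3): L (options (0,2)(W), (0,1)(W) are all W)
(0,6): L (options (0,5)(W), (0,4)(W), (0,1)(W) are all W)
(1,2): L (options (0,2)(W), (1,1)(W), (1,0)(W), (0,1)(W) are all W)
(1,5): L (options (0,5)(W), (1,4)(W), (1,3)(W), (1,0)(W), (0,4)(W) are all W)
(1,8): L (options (0,8)(W), (1,7)(W), (1,6)(W), (1,3)(W), (0,7)(W) are all W)
(2,1): L (options (1,1)(W), (0,1)(W), (2,0)(W), (1,0)(W) are all W)
(2,4): L (options (1,4)(W), (0,4)(W), (2,3)(W), (2,2)(W), (1,3)(W) are all W)
(2,7): L (options (1,7)(W), (0,7)(W), (2,6)(W), (2,5)(W), (2,2)(W), (1,6)(W) are all W)
(3,0): L (options (2,0)(W), (1,0)(W) are all W)
(3,3): L (options (2,3)(W), (1,3)(W), (3,2)(W), (3,1)(W), (2,2)(W) are all W)
(3,6): L (options (2,6)(W), (1,6)(W), (3,5)(W), (3,4)(W), (3,1)(W), (2,5)(W) are all W)
(4,2): L (options (3,2)(W), (2,2)(W), (4,1)(W), (4,0)(W), (3,1)(W) are all W)
(4,5): L (options (3,5)(W), (2,5)(W), (4,4)(W), (4,3)(W), (4,0)(W), (3,4)(W) are all W)
(4,8): L (options (3,8)(W), (2,8)(W), (4,7)(W), (4,6)(W), (4,3)(W), (3,7)(W) are all W)
(5,1): L (options (4,1)(W), (3,1)(W), (0,1)(W), (5,0)(W), (4,0)(W) are all W)
(5,4): L (options (4,4)(W), (3,4)(W), (0,4)(W), (5,3)(W), (5,2)(W), (4,3)(W) are all W)
(5,7): L (options (4,7)(W), (3,7)(W), (0,7)(W), (5,6)(W), (5,5)(W), (5,2)(W), (4,6)(W) are all W)
(6,0): L (options (5,0)(W), (4,0)(W), (1,0)(W) are all W)
(6,3): L (options (5,3)(W), (4,3)(W), (1,3)(W), (6,2)(W), (6,1)(W), (5,2)(W) are all W)
(6,6): L (options (5,6)(W), (4,6)(W), (1,6)(W), (6,5)(W), (6,4)(W), (6,1)(W), (5,5)(W) are all W)
(7,2): L (options (6,2)(W), (5,2)(W), (2,2)(W), (7,1)(W), (7,0)(W), (6,1)(W) are all W)
(7,5): L (options (6,5)(W), (5,5)(W), (2,5)(W), (7,4)(W), (7,3)(W), (7,0)(W), (6,4)(W) are all W)
(7,8): L (options (6,8)(W), (5,8)(W), (2,8)(W), (7,7)(W), (7,6)(W), (7,3)(W), (6,7)(W) are all W)
(8,1): L (options (7,1)(W), (6,1)(W), (3,1)(W), (8,0)(W), (7,0)(W) are all W)
(8,4): L (options (7,4)(W), (6,4)(W), (3,4)(W), (8,3)(W), (8,2)(W), (7,3)(W) are all W)
(8,7): L (options (7,7)(W), (6,7)(W), (3,7)(W), (8,6)(W), (8,5)(W), (8,2)(W), (7,6)(W) are all W)
(9,0): L (options (8,0)(W), (7,0)(W), (4,0)(W) are all W)
(9,3): L (options (8,3)(W), (7,3)(W), (4,3)(W), (9,2)(W), (9,1)(W), (8,2)(W) are all W)
(9,6): L (options (8,6)(W), (7,6)(W), (4,6)(W), (9,5)(W), (9,4)(W), (9,1)(W), (8,5)(W) are all W)
Every other cell has at least one move into one of the L cells above, so it is W.
L cells per row: a=0: 3, a=1: 3, a=2: 3, a=3: 3, a=4: 3, a=5: 3, a=6: 3, a=7: 3, a=8: 3, a=9: 3; total 30.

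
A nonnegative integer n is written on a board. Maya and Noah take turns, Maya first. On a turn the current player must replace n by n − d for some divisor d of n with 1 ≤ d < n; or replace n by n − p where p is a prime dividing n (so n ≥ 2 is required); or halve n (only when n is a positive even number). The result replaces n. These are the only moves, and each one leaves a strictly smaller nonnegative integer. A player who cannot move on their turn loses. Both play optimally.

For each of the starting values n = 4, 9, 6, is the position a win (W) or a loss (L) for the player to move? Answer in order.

4: L, 9: L, 6: W

Classify positions by backward induction: terminal positions (no move available) are L. From any other position, the mover wins iff some move reaches an L.
n=0: no move → L
n=1: no move → L
n=2: →0(L), so W
n=3: →0(L), so W
n=4: →2(W), 3(W) — all W, so L
n=5: →0(L), so W
n=6: →4(L), so W
n=7: →0(L), so W
n=8: →4(L), so W
n=9: →6(W), 8(W) — all W, so L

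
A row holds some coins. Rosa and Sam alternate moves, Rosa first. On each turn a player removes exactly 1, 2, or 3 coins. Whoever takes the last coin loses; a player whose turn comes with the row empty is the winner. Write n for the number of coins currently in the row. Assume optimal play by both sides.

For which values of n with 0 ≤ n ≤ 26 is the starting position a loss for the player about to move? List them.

1, 5, 9, 13, 17, 21, 25

Use the standard recursion: the mover wins at a terminal position; elsewhere, the mover wins exactly when some move hands the opponent an L position.
n=0: no move; the opponent has just taken the last coin and therefore loses → W
n=1: →0(W) only, which is W, so L
n=2: →1(L), so W
n=3: →1(L), so W
n=4: →1(L), so W
n=5: →4(W), 3(W), 2(W) — all W, so L
n=6: →5(L), so W
n=7: →5(L), so W
n=8: →5(L), so W
n=9: →8(W), 7(W), 6(W) — all W, so L
n=10: →9(L), so W
n=11: →9(L), so W
n=12: →9(L), so W
n=13: →12(W), 11(W), 10(W) — all W, so L
n=14: →13(L), so W
n=15: →13(L), so W
n=16: →13(L), so W
n=17: →16(W), 15(W), 14(W) — all W, so L
n=18: →17(L), so W
n=19: →17(L), so W
n=20: →17(L), so W
n=21: →20(W), 19(W), 18(W) — all W, so L
n=22: →21(L), so W
n=23: →21(L), so W
n=24: →21(L), so W
n=25: →24(W), 23(W), 22(W) — all W, so L
n=26: →25(L), so W
Reading off the rows marked L gives the requested list; there are 7 such values of n.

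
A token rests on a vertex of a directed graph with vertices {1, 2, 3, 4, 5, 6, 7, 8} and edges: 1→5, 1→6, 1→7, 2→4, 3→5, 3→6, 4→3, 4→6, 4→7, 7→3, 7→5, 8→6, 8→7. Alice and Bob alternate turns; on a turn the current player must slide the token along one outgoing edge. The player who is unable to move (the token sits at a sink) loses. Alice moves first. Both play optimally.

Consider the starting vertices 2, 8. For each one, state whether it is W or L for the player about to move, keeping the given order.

Classify positions by backward induction: terminal positions (no move available) are L. From any other position, the mover wins iff some move reaches an L.
Every edge goes from a vertex to one that appears earlier in the order 6, 5, 3, 7, 8, 4, 2, 1, so processing vertices in that order labels each vertex after all of its successors.
6: no outgoing edge → L
5: no outgoing edge → L
3: reaches L-position 5 → W
7: reaches L-position 5 → W
8: reaches L-position 6 → W
4: reaches L-position 6 → W
2: only reaches 4(W), which is W → L
1: reaches L-position 5 → W

2: L, 8: W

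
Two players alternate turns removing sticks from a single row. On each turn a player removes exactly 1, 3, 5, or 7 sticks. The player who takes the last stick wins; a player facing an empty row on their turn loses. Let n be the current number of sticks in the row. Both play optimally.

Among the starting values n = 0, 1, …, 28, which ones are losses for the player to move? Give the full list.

Work bottom-up. With no move the player to move loses. Otherwise the position is W if at least one move leads to an L position for the opponent, and L if every move leads to a W.
n=0: no move → L
n=1: can move to 0, which is L ⇒ W
n=2: the only move is to 1(W), a W ⇒ L
n=3: can move to 2, which is L ⇒ W
n=4: moves to 3(W), 1(W); every one is W ⇒ L
n=5: can move to 4, which is L ⇒ W
n=6: moves to 5(W), 3(W), 1(W); every one is W ⇒ L
n=7: can move to 6, which is L ⇒ W
n=8: moves to 7(W), 5(W), 3(W), 1(W); every one is W ⇒ L
n=9: can move to 8, which is L ⇒ W
n=10: moves to 9(W), 7(W), 5(W), 3(W); every one is W ⇒ L
n=11: can move to 10, which is L ⇒ W
n=12: moves to 11(W), 9(W), 7(W), 5(W); every one is W ⇒ L
n=13: can move to 12, which is L ⇒ W
n=14: moves to 13(W), 11(W), 9(W), 7(W); every one is W ⇒ L
n=15: can move to 14, which is L ⇒ W
n=16: moves to 15(W), 13(W), 11(W), 9(W); every one is W ⇒ L
n=17: can move to 16, which is L ⇒ W
n=18: moves to 17(W), 15(W), 13(W), 11(W); every one is W ⇒ L
n=19: can move to 18, which is L ⇒ W
n=20: moves to 19(W), 17(W), 15(W), 13(W); every one is W ⇒ L
n=21: can move to 20, which is L ⇒ W
n=22: moves to 21(W), 19(W), 17(W), 15(W); every one is W ⇒ L
n=23: can move to 22, which is L ⇒ W
n=24: moves to 23(W), 21(W), 19(W), 17(W); every one is W ⇒ L
n=25: can move to 24, which is L ⇒ W
n=26: moves to 25(W), 23(W), 21(W), 19(W); every one is W ⇒ L
n=27: can move to 26, which is L ⇒ W
n=28: moves to 27(W), 25(W), 23(W), 21(W); every one is W ⇒ L
The losing starting values of n are exactly the entries labelled L in this table (15 of them).

0, 2, 4, 6, 8, 10, 12, 14, 16, 18, 20, 22, 24, 26, 28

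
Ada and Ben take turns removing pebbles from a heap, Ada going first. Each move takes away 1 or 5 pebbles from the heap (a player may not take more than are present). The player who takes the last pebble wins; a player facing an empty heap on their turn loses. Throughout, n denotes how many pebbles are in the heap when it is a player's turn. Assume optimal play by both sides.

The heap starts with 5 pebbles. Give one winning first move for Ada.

Use the standard recursion: the mover loses at a terminal position; elsewhere, the mover wins exactly when some move hands the opponent an L position.
n=0: no move → L
n=1: can move to 0, which is L ⇒ W
n=2: the only move is to 1(W), a W ⇒ L
n=3: can move to 2, which is L ⇒ W
n=4: the only move is to 3(W), a W ⇒ L
n=5: can move to 4, which is L ⇒ W
From 5, the L positions reachable in one move are: 4, 0. Any move reaching one of these is winning.

Remove 1, leaving 4.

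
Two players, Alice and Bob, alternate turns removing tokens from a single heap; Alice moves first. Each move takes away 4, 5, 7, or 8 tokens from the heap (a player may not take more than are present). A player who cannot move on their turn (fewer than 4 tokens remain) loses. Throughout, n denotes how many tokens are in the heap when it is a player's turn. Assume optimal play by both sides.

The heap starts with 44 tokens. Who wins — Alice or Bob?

Use the standard recursion: the mover loses at a terminal position; elsewhere, the mover wins exactly when some move hands the opponent an L position.
n=0: no move → L
n=1: no move → L
n=2: no move → L
n=3: no move → L
n=4: →0(L), so W
n=5: →1(L), so W
n=6: →2(L), so W
n=7: →3(L), so W
n=8: →3(L), so W
n=9: →2(L), so W
n=10: →3(L), so W
n=11: →3(L), so W
n=12: →8(W), 7(W), 5(W), 4(W) — all W, so L
n=13: →9(W), 8(W), 6(W), 5(W) — all W, so L
n=14: →10(W), 9(W), 7(W), 6(W) — all W, so L
n=15: →11(W), 10(W), 8(W), 7(W) — all W, so L
n=16: →12(L), so W
n=17: →13(L), so W
n=18: →14(L), so W
n=19: →15(L), so W
n=20: →15(L), so W
n=21: →14(L), so W
n=22: →15(L), so W
n=23: →15(L), so W
n=24: →20(W), 19(W), 17(W), 16(W) — all W, so L
n=25: →21(W), 20(W), 18(W), 17(W) — all W, so L
n=26: →22(W), 21(W), 19(W), 18(W) — all W, so L
n=27: →23(W), 22(W), 20(W), 19(W) — all W, so L
n=28: →24(L), so W
n=29: →25(L), so W
n=30: →26(L), so W
n=31: →27(L), so W
n=32: →27(L), so W
n=33: →26(L), so W
n=34: →27(L), so W
n=35: →27(L), so W
n=36: →32(W), 31(W), 29(W), 28(W) — all W, so L
n=37: →33(W), 32(W), 30(W), 29(W) — all W, so L
n=38: →34(W), 33(W), 31(W), 30(W) — all W, so L
n=39: →35(W), 34(W), 32(W), 31(W) — all W, so L
n=40: →36(L), so W
n=41: →37(L), so W
n=42: →38(L), so W
n=43: →39(L), so W
n=44: →39(L), so W
The starting position 44 is W: Alice should remove 5, leaving 39, handing over an L position.

Alice wins.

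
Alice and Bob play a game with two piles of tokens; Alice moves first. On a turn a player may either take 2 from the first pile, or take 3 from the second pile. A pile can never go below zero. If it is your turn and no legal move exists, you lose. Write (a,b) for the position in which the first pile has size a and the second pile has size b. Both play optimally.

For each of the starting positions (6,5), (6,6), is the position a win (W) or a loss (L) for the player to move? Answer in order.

Label each position W (a win for the player to move) or L (a loss). A position with no legal move is L; any other position is W exactly when some move reaches an L, and L when every move reaches a W.
No move ever increases a pile, so every position that can arise here has a ≤ 6 and b ≤ 6; it is enough to label the cells with 0 ≤ a ≤ 6 and 0 ≤ b ≤ 6.
Every move lowers a or b (never raises either), so fill the grid row by row in increasing a, and left to right within a row: each cell's successors are then already labelled.
      b=0  b=1  b=2  b=3  b=4  b=5  b=6
a=0:    L    L    L    W    W    W    L
a=1:    L    L    L    W    W    W    L
a=2:    W    W    W    L    L    L    W
a=3:    W    W    W    L    L    L    W
a=4:    L    L    L    W    W    W    L
a=5:    L    L    L    W    W    W    L
a=6:    W    W    W    L    L    L    W
Cells with no legal move (terminal, hence L): (0,0), (0,1), (0,2), (1,0), (1,1), (1,2).
The remaining L cells, each justified by listing all of its moves:
(0,6): the only move is to (0,3)(W), a W ⇒ L
(1,6): the only move is to (1,3)(W), a W ⇒ L
(2,3): moves to (0,3)(W), (2,0)(W); every one is W ⇒ L
(2,4): moves to (0,4)(W), (2,1)(W); every one is W ⇒ L
(2,5): moves to (0,5)(W), (2,2)(W); every one is W ⇒ L
(3,3): moves to (1,3)(W), (3,0)(W); every one is W ⇒ L
(3,4): moves to (1,4)(W), (3,1)(W); every one is W ⇒ L
(3,5): moves to (1,5)(W), (3,2)(W); every one is W ⇒ L
(4,0): the only move is to (2,0)(W), a W ⇒ L
(4,1): the only move is to (2,1)(W), a W ⇒ L
(4,2): the only move is to (2,2)(W), a W ⇒ L
(4,6): moves to (2,6)(W), (4,3)(W); every one is W ⇒ L
(5,0): the only move is to (3,0)(W), a W ⇒ L
(5,1): the only move is to (3,1)(W), a W ⇒ L
(5,2): the only move is to (3,2)(W), a W ⇒ L
(5,6): moves to (3,6)(W), (5,3)(W); every one is W ⇒ L
(6,3): moves to (4,3)(W), (6,0)(W); every one is W ⇒ L
(6,4): moves to (4,4)(W), (6,1)(W); every one is W ⇒ L
(6,5): moves to (4,5)(W), (6,2)(W); every one is W ⇒ L
Every other cell has at least one move into one of the L cells above, so it is W.
(6,5): one of the L cells justified above, so L
(6,6): the move to (4,6) reaches an L cell, so W

(6,5): L, (6,6): W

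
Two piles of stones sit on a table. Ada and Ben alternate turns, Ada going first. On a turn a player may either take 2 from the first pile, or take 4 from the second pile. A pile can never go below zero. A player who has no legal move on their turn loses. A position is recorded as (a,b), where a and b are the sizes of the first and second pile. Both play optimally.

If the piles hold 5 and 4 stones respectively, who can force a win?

Ada wins.

Work bottom-up. With no move the player to move loses. Otherwise the position is W if at least one move leads to an L position for the opponent, and L if every move leads to a W.
No move ever increases a pile, so every position that can arise here has a ≤ 5 and b ≤ 4; it is enough to label the cells with 0 ≤ a ≤ 5 and 0 ≤ b ≤ 4.
Every move lowers a or b (never raises either), so fill the grid row by row in increasing a, and left to right within a row: each cell's successors are then already labelled.
      b=0  b=1  b=2  b=3  b=4
a=0:    L    L    L    L    W
a=1:    L    L    L    L    W
a=2:    W    W    W    W    L
a=3:    W    W    W    W    L
a=4:    L    L    L    L    W
a=5:    L    L    L    L    W
Cells with no legal move (terminal, hence L): (0,0), (0,1), (0,2), (0,3), (1,0), (1,1), (1,2), (1,3).
The remaining L cells, each justified by listing all of its moves:
(2,4): L (options (0,4)(W), (2,0)(W) are all W)
(3,4): L (options (1,4)(W), (3,0)(W) are all W)
(4,0): L (sole option (2,0)(W) is W)
(4,1): L (sole option (2,1)(W) is W)
(4,2): L (sole option (2,2)(W) is W)
(4,3): L (sole option (2,3)(W) is W)
(5,0): L (sole option (3,0)(W) is W)
(5,1): L (sole option (3,1)(W) is W)
(5,2): L (sole option (3,2)(W) is W)
(5,3): L (sole option (3,3)(W) is W)
Every other cell has at least one move into one of the L cells above, so it is W.
From (5,4) Ada can move to (3,4), reaching an L position.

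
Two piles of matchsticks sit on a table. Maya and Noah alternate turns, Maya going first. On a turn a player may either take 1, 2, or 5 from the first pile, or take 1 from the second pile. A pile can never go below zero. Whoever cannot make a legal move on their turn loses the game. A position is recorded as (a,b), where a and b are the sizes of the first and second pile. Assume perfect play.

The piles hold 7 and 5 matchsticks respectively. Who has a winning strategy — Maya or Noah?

Noah wins.

Compute win/loss labels from the base case upward. A position with no move is L. Any other position is W if it can reach an L in one move, else L.
No move ever increases a pile, so every position that can arise here has a ≤ 7 and b ≤ 5; it is enough to label the cells with 0 ≤ a ≤ 7 and 0 ≤ b ≤ 5.
Every move lowers a or b (never raises either), so fill the grid row by row in increasing a, and left to right within a row: each cell's successors are then already labelled.
      b=0  b=1  b=2  b=3  b=4  b=5
a=0:    L    W    L    W    L    W
a=1:    W    L    W    L    W    L
a=2:    W    W    W    W    W    W
a=3:    L    W    L    W    L    W
a=4:    W    L    W    L    W    L
a=5:    W    W    W    W    W    W
a=6:    L    W    L    W    L    W
a=7:    W    L    W    L    W    L
Cells with no legal move (terminal, hence L): (0,0).
The remaining L cells, each justified by listing all of its moves:
(0,2): L (sole option (0,1)(W) is W)
(0,4): L (sole option (0,3)(W) is W)
(1,1): L (options (0,1)(W), (1,0)(W) are all W)
(1,3): L (options (0,3)(W), (1,2)(W) are all W)
(1,5): L (options (0,5)(W), (1,4)(W) are all W)
(3,0): L (options (2,0)(W), (1,0)(W) are all W)
(3,2): L (options (2,2)(W), (1,2)(W), (3,1)(W) are all W)
(3,4): L (options (2,4)(W), (1,4)(W), (3,3)(W) are all W)
(4,1): L (options (3,1)(W), (2,1)(W), (4,0)(W) are all W)
(4,3): L (options (3,3)(W), (2,3)(W), (4,2)(W) are all W)
(4,5): L (options (3,5)(W), (2,5)(W), (4,4)(W) are all W)
(6,0): L (options (5,0)(W), (4,0)(W), (1,0)(W) are all W)
(6,2): L (options (5,2)(W), (4,2)(W), (1,2)(W), (6,1)(W) are all W)
(6,4): L (options (5,4)(W), (4,4)(W), (1,4)(W), (6,3)(W) are all W)
(7,1): L (options (6,1)(W), (5,1)(W), (2,1)(W), (7,0)(W) are all W)
(7,3): L (options (6,3)(W), (5,3)(W), (2,3)(W), (7,2)(W) are all W)
(7,5): L (options (6,5)(W), (5,5)(W), (2,5)(W), (7,4)(W) are all W)
Every other cell has at least one move into one of the L cells above, so it is W.
Every move from (7,5) reaches a W position, so the mover loses.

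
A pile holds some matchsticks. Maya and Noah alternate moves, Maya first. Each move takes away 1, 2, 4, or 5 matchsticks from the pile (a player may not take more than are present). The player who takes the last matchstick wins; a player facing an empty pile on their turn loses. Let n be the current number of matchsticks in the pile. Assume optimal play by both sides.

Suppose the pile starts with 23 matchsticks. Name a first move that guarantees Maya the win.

Remove 2, leaving 21.

Use the standard recursion: the mover loses at a terminal position; elsewhere, the mover wins exactly when some move hands the opponent an L position.
n=0: no move → L
n=1: can move to 0, which is L ⇒ W
n=2: can move to 0, which is L ⇒ W
n=3: moves to 2(W), 1(W); every one is W ⇒ L
n=4: can move to 3, which is L ⇒ W
n=5: can move to 3, which is L ⇒ W
n=6: moves to 5(W), 4(W), 2(W), 1(W); every one is W ⇒ L
n=7: can move to 6, which is L ⇒ W
n=8: can move to 6, which is L ⇒ W
n=9: moves to 8(W), 7(W), 5(W), 4(W); every one is W ⇒ L
n=10: can move to 9, which is L ⇒ W
n=11: can move to 9, which is L ⇒ W
n=12: moves to 11(W), 10(W), 8(W), 7(W); every one is W ⇒ L
n=13: can move to 12, which is L ⇒ W
n=14: can move to 12, which is L ⇒ W
n=15: moves to 14(W), 13(W), 11(W), 10(W); every one is W ⇒ L
n=16: can move to 15, which is L ⇒ W
n=17: can move to 15, which is L ⇒ W
n=18: moves to 17(W), 16(W), 14(W), 13(W); every one is W ⇒ L
n=19: can move to 18, which is L ⇒ W
n=20: can move to 18, which is L ⇒ W
n=21: moves to 20(W), 19(W), 17(W), 16(W); every one is W ⇒ L
n=22: can move to 21, which is L ⇒ W
n=23: can move to 21, which is L ⇒ W
From 23, the L positions reachable in one move are: 21, 18. Any move reaching one of these is winning.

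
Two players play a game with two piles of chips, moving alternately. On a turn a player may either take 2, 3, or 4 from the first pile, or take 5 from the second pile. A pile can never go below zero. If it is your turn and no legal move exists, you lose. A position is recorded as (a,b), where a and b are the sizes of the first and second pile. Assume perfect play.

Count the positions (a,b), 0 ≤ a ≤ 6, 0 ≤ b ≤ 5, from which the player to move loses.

Use the standard recursion: the mover loses at a terminal position; elsewhere, the mover wins exactly when some move hands the opponent an L position.
Every move lowers a or b (never raises either), so fill the grid row by row in increasing a, and left to right within a row: each cell's successors are then already labelled.
      b=0  b=1  b=2  b=3  b=4  b=5
a=0:    L    L    L    L    L    W
a=1:    L    L    L    L    L    W
a=2:    W    W    W    W    W    L
a=3:    W    W    W    W    W    L
a=4:    W    W    W    W    W    W
a=5:    W    W    W    W    W    W
a=6:    L    L    L    L    L    W
Cells with no legal move (terminal, hence L): (0,0), (0,1), (0,2), (0,3), (0,4), (1,0), (1,1), (1,2), (1,3), (1,4).
The remaining L cells, each justified by listing all of its moves:
(2,5): moves to (0,5)(W), (2,0)(W); every one is W ⇒ L
(3,5): moves to (1,5)(W), (0,5)(W), (3,0)(W); every one is W ⇒ L
(6,0): moves to (4,0)(W), (3,0)(W), (2,0)(W); every one is W ⇒ L
(6,1): moves to (4,1)(W), (3,1)(W), (2,1)(W); every one is W ⇒ L
(6,2): moves to (4,2)(W), (3,2)(W), (2,2)(W); every one is W ⇒ L
(6,3): moves to (4,3)(W), (3,3)(W), (2,3)(W); every one is W ⇒ L
(6,4): moves to (4,4)(W), (3,4)(W), (2,4)(W); every one is W ⇒ L
Every other cell has at least one move into one of the L cells above, so it is W.
L cells per row: a=0: 5, a=1: 5, a=2: 1, a=3: 1, a=4: 0, a=5: 0, a=6: 5; total 17.

17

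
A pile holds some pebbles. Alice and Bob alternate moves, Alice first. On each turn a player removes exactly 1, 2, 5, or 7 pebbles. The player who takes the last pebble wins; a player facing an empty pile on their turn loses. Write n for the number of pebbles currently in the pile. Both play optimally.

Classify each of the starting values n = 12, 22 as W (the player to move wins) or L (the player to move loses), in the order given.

Classify positions by backward induction: terminal positions (no move available) are L. From any other position, the mover wins iff some move reaches an L.
n=0: no move → L
n=1: reaches L-position 0 → W
n=2: reaches L-position 0 → W
n=3: only reaches 2(W), 1(W), all W → L
n=4: reaches L-position 3 → W
n=5: reaches L-position 3 → W
n=6: only reaches 5(W), 4(W), 1(W), all W → L
n=7: reaches L-position 6 → W
n=8: reaches L-position 6 → W
n=9: only reaches 8(W), 7(W), 4(W), 2(W), all W → L
n=10: reaches L-position 9 → W
n=11: reaches L-position 9 → W
n=12: only reaches 11(W), 10(W), 7(W), 5(W), all W → L
n=13: reaches L-position 12 → W
n=14: reaches L-position 12 → W
n=15: only reaches 14(W), 13(W), 10(W), 8(W), all W → L
n=16: reaches L-position 15 → W
n=17: reaches L-position 15 → W
n=18: only reaches 17(W), 16(W), 13(W), 11(W), all W → L
n=19: reaches L-position 18 → W
n=20: reaches L-position 18 → W
n=21: only reaches 20(W), 19(W), 16(W), 14(W), all W → L
n=22: reaches L-position 21 → W

12: L, 22: W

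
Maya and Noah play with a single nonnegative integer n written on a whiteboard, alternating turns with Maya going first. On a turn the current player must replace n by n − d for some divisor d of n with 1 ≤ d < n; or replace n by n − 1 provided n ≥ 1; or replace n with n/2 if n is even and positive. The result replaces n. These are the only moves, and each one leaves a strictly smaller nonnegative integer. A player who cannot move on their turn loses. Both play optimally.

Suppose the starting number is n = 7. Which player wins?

Noah wins.

Compute win/loss labels from the base case upward. A position with no move is L. Any other position is W if it can reach an L in one move, else L.
n=0: no move → L
n=1: W (go to 0, an L position)
n=2: L (sole option 1(W) is W)
n=3: W (go to 2, an L position)
n=4: W (go to 2, an L position)
n=5: L (sole option 4(W) is W)
n=6: W (go to 5, an L position)
n=7: L (sole option 6(W) is W)
The starting position 7 is L: whatever Maya does, the opponent receives a W position.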